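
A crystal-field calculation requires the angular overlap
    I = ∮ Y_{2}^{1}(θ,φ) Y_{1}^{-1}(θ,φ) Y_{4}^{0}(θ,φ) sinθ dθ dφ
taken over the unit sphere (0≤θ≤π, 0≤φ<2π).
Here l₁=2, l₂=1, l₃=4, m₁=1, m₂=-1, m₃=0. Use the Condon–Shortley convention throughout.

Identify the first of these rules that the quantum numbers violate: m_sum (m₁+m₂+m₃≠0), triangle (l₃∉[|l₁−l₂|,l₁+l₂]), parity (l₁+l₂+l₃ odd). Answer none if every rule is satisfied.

triangle

Σmᵢ = 0  ✓
l₃∈[|l₁−l₂|,l₁+l₂]=[1,3] required, l₃=4 fails  ✗
Σlᵢ = 7 ⇒ odd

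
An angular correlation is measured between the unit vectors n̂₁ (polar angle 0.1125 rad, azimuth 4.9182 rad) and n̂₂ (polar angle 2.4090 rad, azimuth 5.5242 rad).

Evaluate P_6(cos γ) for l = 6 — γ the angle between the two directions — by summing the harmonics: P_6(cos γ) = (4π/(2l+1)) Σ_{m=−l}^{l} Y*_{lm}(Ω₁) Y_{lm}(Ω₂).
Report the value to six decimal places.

-0.050452

Addition theorem: P_6(cos γ) = (4π/13) Σ_m Y*_{lm}(Ω₁) Y_{lm}(Ω₂), m = −6…6:
  m=-6: (-0.000000, -0.000001) × (-0.006823, -0.042690) = (-0.000000, 0.000000)  (running Σ = (-0.000000, 0.000000))
  m=-5: (0.000025, -0.000015) × (0.132189, 0.101188) = (0.000005, 0.000001)  (running Σ = (0.000005, 0.000001))
  m=-4: (0.000380, 0.000410) × (-0.360580, 0.038238) = (-0.000153, -0.000133)  (running Σ = (-0.000148, -0.000133))
  m=-3: (-0.004168, 0.005870) × (0.289525, -0.339470) = (0.000786, 0.003114)  (running Σ = (0.000638, 0.002982))
  m=-2: (-0.057934, -0.025292) × (0.008710, 0.164723) = (0.003662, -0.009763)  (running Σ = (0.004300, -0.006782))
  m=-1: (0.070923, -0.339723) × (0.222958, 0.211480) = (0.087658, -0.060745)  (running Σ = (0.091957, -0.067527))
  m=0: (0.886300, -0.000000) × (-0.266397, 0.000000) = (-0.236108, 0.000000)  (running Σ = (-0.144150, -0.067527))
  m=1: (-0.070923, -0.339723) × (-0.222958, 0.211480) = (0.087658, 0.060745)  (running Σ = (-0.056493, -0.006782))
  m=2: (-0.057934, 0.025292) × (0.008710, -0.164723) = (0.003662, 0.009763)  (running Σ = (-0.052831, 0.002982))
  m=3: (0.004168, 0.005870) × (-0.289525, -0.339470) = (0.000786, -0.003114)  (running Σ = (-0.052045, -0.000133))
  m=4: (0.000380, -0.000410) × (-0.360580, -0.038238) = (-0.000153, 0.000133)  (running Σ = (-0.052198, 0.000001))
  m=5: (-0.000025, -0.000015) × (-0.132189, 0.101188) = (0.000005, -0.000001)  (running Σ = (-0.052193, 0.000000))
  m=6: (-0.000000, 0.000001) × (-0.006823, 0.042690) = (-0.000000, -0.000000)  (running Σ = (-0.052193, 0.000000))
Total Σ_m = (-0.052193, 0.000000). Multiply by 0.966644: (-0.050452, 0.000000). P_6(cos γ) = -0.050452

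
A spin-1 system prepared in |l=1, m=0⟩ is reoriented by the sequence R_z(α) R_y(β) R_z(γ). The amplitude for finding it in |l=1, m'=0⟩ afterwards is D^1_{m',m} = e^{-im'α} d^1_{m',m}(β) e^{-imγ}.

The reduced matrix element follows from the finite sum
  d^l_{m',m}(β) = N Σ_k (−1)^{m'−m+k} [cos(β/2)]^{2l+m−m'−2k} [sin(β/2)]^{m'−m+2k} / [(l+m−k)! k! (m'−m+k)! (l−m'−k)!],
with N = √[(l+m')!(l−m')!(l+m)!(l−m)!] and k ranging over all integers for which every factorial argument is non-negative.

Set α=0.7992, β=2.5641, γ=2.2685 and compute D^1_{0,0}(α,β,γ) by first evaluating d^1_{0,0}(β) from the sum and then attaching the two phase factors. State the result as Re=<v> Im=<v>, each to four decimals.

Split into d^1_{0,0}(β=2.5641) × two z-phases.
With c≡cos(β/2)=0.284751 and s≡sin(β/2)=0.958602, N=[1·1·1·1]^{1/2}=1.000000
k∈{0,1} keeps every argument non-negative
  k=0: (−1)^0·1.0000/(1)·0.2848^2·0.9586^0 = +0.081083
  k=1: (−1)^1·1.0000/(1)·0.2848^0·0.9586^2 = -0.918917
d^1_{0,0}(2.5641) = +0.081083 -0.918917 = -0.837834
D = (+1.000000+0.000000i)·(-0.837834)·(+1.000000+0.000000i) = -0.837834+0.000000i

Re=-0.8378 Im=0.0000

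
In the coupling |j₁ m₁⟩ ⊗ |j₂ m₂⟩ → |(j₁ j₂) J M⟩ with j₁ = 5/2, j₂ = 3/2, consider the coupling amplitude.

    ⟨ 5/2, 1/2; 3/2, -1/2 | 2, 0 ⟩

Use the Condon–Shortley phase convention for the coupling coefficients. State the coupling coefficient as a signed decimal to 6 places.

triangle: 2!×3!×1!/7! = 12/5040
(j±m)!: 3!×2!×1!×2!×2!×2! = 96
prefactor² = (2J+1)×Δ×N² = 8/7
  k=0: +1/(0!×2!×2!×1!×1!×0!) = 1/4
  k=1: −1/(1!×1!×1!×0!×2!×1!) = -1/2
Σ = -1/4  ⇒  CG² = 8/7×(-1/4)² = 1/14
CG = −√(1/14) = -0.267261

-0.267261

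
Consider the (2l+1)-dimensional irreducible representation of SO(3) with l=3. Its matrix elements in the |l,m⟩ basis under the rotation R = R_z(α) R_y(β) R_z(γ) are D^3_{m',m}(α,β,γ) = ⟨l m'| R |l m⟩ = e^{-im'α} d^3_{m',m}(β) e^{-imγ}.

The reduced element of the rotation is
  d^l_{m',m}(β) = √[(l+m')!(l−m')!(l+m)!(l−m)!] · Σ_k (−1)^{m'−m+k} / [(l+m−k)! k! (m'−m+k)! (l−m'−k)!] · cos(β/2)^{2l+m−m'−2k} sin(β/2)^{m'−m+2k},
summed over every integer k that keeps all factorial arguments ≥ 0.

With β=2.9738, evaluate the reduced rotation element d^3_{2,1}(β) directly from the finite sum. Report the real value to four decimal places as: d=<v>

d=0.0037

d^3_{2,1}(β=2.9738) via the finite sum:
c=cos(2.973800/2)=0.083798, s=sin(2.973800/2)=0.996483; N=√[120·1·24·2]=75.894664
k∈{0,1} keeps every argument non-negative
  k=0: (−1)^1·75.8947/(24)·0.0838^5·0.9965^1 = -0.000013
  k=1: (−1)^2·75.8947/(12)·0.0838^3·0.9965^3 = +0.003682
d^3_{2,1}(2.9738) = -0.000013 +0.003682 = +0.003669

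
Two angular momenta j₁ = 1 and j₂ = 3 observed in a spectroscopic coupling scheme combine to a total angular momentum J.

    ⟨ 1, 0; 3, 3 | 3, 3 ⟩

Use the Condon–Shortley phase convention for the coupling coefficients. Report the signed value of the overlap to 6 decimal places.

√[7·1!1!5!/8! · 1!1!6!0!6!0!] = √(10800)
  +(−1)^1/∏(1,0,0,5,1,0)! = -1/120  (running -1/120)
⟨..|..⟩ = √(10800)·(-1/120) = -0.866025

−√(3/4) ≈ -0.866025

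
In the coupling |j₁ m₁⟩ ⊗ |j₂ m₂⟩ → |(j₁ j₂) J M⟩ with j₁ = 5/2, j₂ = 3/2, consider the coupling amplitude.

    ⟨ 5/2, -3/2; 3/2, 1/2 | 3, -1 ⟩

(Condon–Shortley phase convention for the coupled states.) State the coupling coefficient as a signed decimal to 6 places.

−√(49/120) ≈ -0.639010

j₁+j₂−J=1  J+j₁−j₂=4  J−j₁+j₂=2  j₁+j₂+J+1=8
(j₁±m₁, j₂±m₂, J±M) = (1,4,2,1,2,4)
P² = 96/5
sum k=0..1:
  [0] +1/48 = 1/48
  [1] −1/6 = -1/6
S = -7/48
C² = P²·S² = 49/120 ; C = -0.639010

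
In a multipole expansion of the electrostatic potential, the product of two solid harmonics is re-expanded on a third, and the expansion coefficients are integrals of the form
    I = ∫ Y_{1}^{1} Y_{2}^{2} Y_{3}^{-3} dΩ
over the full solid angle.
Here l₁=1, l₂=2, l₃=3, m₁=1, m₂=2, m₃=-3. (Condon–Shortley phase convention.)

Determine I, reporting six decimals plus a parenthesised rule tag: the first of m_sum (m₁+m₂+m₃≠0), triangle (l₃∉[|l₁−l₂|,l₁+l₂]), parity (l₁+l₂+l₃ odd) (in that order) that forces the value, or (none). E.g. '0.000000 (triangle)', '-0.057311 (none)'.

-0.319865 (none)

m-sum 0 ✓  L=6 even ✓  1≤3≤3 ✓
Π(2lᵢ+1) = 3×5×7 = 105
triangle coeff Δ(1,2,3) = 1/105
Σ_t [0,0]: t=0:+1/4 = 1/4
(3j)²=3/35 [(1 2 3; 0 0 0)], sign=-1
Σ_t [0,0]: t=0:+1/48 = 1/48
(3j)²=1/7 [(1 2 3; 1 2 -3)], sign=+1
⇒ 4πI² = 9/7
I = (-1)√(9/7/(4π)) = -0.31986543
No selection rule forces the value: the integral is nonzero (none).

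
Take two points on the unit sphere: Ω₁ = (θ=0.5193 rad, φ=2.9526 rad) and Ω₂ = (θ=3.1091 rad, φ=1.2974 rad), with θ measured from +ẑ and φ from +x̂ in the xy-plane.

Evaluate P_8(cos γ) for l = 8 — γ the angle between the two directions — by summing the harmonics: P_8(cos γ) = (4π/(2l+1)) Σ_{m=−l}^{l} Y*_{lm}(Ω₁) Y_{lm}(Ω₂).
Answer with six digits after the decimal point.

-0.349804

Addition theorem: P_8(cos γ) = (4π/17) Σ_m Y*_{lm}(Ω₁) Y_{lm}(Ω₂), m = −8…8:
  m=-8: Y*=0.00011 - 0.00189j  Y=-0.00000 + 0.00000j  product 0.00000 + 0.00000j
  m=-7: Y*=-0.00326 + 0.01286j  Y=0.00000 + 0.00000j  product -0.00000 + 0.00000j
  m=-6: Y*=0.02452 - 0.05251j  Y=0.00000 - 0.00000j  product -0.00000 - 0.00000j
  m=-5: Y*=-0.10339 + 0.14305j  Y=-0.00000 + 0.00000j  product 0.00000 - 0.00000j
  m=-4: Y*=0.27366 - 0.25801j  Y=0.00001 + 0.00001j  product 0.00001 + 0.00000j
  m=-3: Y*=-0.43459 + 0.27671j  Y=0.00035 - 0.00033j  product -0.00006 + 0.00024j
  m=-2: Y*=0.28538 - 0.11332j  Y=-0.00925 - 0.00563j  product -0.00328 - 0.00056j
  m=-1: Y*=0.23913 - 0.04574j  Y=-0.04289 + 0.15294j  product -0.00326 + 0.03853j
  m=+0: Y*=-0.40315 + 0.00000j  Y=1.14111 + 0.00000j  product -0.46003 + 0.00000j
  m=+1: Y*=-0.23913 - 0.04574j  Y=0.04289 + 0.15294j  product -0.00326 - 0.03853j
  m=+2: Y*=0.28538 + 0.11332j  Y=-0.00925 + 0.00563j  product -0.00328 + 0.00056j
  m=+3: Y*=0.43459 + 0.27671j  Y=-0.00035 - 0.00033j  product -0.00006 - 0.00024j
  m=+4: Y*=0.27366 + 0.25801j  Y=0.00001 - 0.00001j  product 0.00001 - 0.00000j
  m=+5: Y*=0.10339 + 0.14305j  Y=0.00000 + 0.00000j  product 0.00000 + 0.00000j
  m=+6: Y*=0.02452 + 0.05251j  Y=0.00000 + 0.00000j  product -0.00000 + 0.00000j
  m=+7: Y*=0.00326 + 0.01286j  Y=-0.00000 + 0.00000j  product -0.00000 - 0.00000j
  m=+8: Y*=0.00011 + 0.00189j  Y=-0.00000 - 0.00000j  product 0.00000 - 0.00000j
Accumulated sum -0.47322 - 0.00000j; after 4π/(2l+1) scaling, -0.34980 - 0.00000j ⇒ P_8 = -0.349804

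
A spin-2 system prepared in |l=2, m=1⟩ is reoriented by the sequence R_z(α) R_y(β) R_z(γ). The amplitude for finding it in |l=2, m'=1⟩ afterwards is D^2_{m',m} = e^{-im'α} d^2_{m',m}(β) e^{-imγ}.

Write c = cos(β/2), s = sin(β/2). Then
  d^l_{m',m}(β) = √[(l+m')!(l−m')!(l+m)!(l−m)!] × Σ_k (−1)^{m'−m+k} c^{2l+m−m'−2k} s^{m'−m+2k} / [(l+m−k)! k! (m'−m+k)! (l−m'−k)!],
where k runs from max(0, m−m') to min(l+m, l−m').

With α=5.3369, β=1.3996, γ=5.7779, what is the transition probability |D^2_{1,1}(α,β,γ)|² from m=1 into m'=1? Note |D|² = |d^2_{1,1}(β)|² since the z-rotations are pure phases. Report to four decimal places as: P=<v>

First d^2_{1,1}(β=1.3996), then the phase factors e^{-i(1)α} and e^{-i(1)γ}:
With c≡cos(β/2)=0.764971 and s≡sin(β/2)=0.644065, N=[6·1·6·1]^{1/2}=6.000000
The bounds max(0,m−m')=0 and min(l+m,l−m')=1 give 2 terms
  k=0: (−1)^0·6.0000/(6)·0.7650^4·0.6441^0 = +0.342436
  k=1: (−1)^1·6.0000/(2)·0.7650^2·0.6441^2 = -0.728233
d^2_{1,1}(1.3996) = +0.342436 -0.728233 = -0.385796
|D^2_{1,1}|² = |d^2_{1,1}(β)|² = (-0.385796)² = 0.148839 (the z-rotation phases have unit modulus)

P=0.1488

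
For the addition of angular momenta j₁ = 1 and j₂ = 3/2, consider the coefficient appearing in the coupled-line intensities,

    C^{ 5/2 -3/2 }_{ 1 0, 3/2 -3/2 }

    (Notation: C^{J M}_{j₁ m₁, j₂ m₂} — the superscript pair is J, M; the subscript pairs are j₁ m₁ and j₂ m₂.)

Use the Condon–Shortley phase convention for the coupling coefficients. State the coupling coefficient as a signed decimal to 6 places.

+0.632456

triangle: 0!·2!·3!/6! = 12/720
(j±m)!: 1!·1!·0!·3!·1!·4! = 144
prefactor² = (2J+1)·Δ·N² = 72/5
  k=0: +1/(0!·0!·1!·0!·1!·3!) = 1/6
Σ = 1/6  ⇒  CG² = 72/5·(1/6)² = 2/5
CG = +√(2/5) = +0.632456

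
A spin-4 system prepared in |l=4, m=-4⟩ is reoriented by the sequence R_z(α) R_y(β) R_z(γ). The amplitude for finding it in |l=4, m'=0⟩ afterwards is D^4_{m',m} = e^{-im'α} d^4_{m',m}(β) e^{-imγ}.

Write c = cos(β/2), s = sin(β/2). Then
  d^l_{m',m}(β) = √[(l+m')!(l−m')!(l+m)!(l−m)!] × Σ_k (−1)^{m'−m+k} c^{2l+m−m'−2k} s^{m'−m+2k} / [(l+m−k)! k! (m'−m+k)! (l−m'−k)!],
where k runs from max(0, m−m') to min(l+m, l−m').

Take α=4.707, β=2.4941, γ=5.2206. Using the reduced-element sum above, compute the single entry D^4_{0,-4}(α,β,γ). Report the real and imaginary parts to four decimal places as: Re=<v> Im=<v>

Re=-0.0309 Im=0.0620

D^4_{0,-4}(4.7070,2.4941,5.2206) = e^{-i·0·4.7070}·d^4_{0,-4}(2.4941)·e^{-i·-4·5.2206}. Compute d first:
With c≡cos(β/2)=0.318120 and s≡sin(β/2)=0.948050, N=[24·24·1·40320]^{1/2}=4819.161753
k∈{0} keeps every argument non-negative
  k=0: (−1)^4·4819.1618/(576)·0.3181^4·0.9481^4 = +0.069222
d^4_{0,-4}(2.4941) = +0.069222
Phases: e^{-i·(0)·4.7070}=+1.000000+0.000000i, e^{-i·(-4)·5.2206}=-0.445782+0.895142i ⇒ D=-0.030858+0.061963i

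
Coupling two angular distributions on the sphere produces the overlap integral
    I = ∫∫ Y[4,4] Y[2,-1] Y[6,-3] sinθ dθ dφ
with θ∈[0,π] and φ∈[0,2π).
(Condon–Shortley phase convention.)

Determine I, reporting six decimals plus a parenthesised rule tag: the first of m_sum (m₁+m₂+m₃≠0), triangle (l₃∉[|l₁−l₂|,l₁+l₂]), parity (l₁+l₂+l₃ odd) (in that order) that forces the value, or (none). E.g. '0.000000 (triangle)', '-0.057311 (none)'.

Checks pass: Σm=0; 12 even; l₃=6∈[2,6].
(2·4+1)(2·2+1)(2·6+1) = 585
Δ: 0! 8! 4! / 13! → 1/6435
sum: t=0:+1/2304 = 1/2304
3j²(4 2 6; 0 0 0) = Δ·Π!·Σ² = 5/143  (sign +1)
sum: t=0:+1/241920 = 1/241920
3j²(4 2 6; 4 -1 -3) = Δ·Π!·Σ² = 1/715  (sign -1)
combine: 4πI² = 585·5/143·1/715 = 45/1573
take √, sign -1: I = -0.04771303
No selection rule forces the value: the integral is nonzero (none).

-0.047713 (none)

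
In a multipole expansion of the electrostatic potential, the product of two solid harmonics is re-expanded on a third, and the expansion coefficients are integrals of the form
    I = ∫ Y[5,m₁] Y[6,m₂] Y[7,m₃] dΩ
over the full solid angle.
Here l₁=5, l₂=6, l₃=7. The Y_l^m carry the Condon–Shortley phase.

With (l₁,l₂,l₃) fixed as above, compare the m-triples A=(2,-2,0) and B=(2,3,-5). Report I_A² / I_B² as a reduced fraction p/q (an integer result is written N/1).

23534/27753

l's match ⇒ only the (l;m) 3-j factors differ between A and B.
A: triangle coeff Δ(5,6,7) = 1/174594420; Σ_t [0,3]: t=0:+1/497664 t=1:−1/207360 t=2:+1/691200 t=3:−1/21772800 = -41/29030400; (3j)²=11767/1385670 [(5 6 7; 2 -2 0)], sign=+1
B: triangle coeff Δ(5,6,7) = 1/174594420; Σ_t [1,3]: t=1:−1/11612160 t=2:+1/2419200 t=3:−1/6220800 = 29/174182400; (3j)²=841/83980 [(5 6 7; 2 3 -5)], sign=+1
I_A²/I_B² = (11767/1385670)/(841/83980) = 23534/27753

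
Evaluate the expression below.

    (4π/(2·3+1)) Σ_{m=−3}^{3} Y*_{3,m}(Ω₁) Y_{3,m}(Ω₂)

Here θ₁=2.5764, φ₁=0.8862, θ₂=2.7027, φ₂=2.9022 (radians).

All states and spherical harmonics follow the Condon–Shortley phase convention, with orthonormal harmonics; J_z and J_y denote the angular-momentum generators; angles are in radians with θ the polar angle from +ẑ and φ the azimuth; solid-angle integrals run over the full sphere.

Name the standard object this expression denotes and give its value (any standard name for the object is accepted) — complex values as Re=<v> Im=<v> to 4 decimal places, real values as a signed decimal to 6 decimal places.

Legendre polynomial (addition theorem), -0.259677

This sum is the spherical-harmonic addition theorem: it equals the Legendre polynomial P_l(cos γ) of the angle γ between the two directions.
Addition theorem: P_3(cos γ) = (4π/7) Σ_m Y*_{lm}(Ω₁) Y_{lm}(Ω₂), m = −3…3:
  term(m=-3) = 0.00200 + 0.00048j   from Y*(Ω₁)=-0.05676 + 0.02977j, Y(Ω₂)=-0.02411 - 0.02107j
  term(m=-2) = -0.02602 + 0.03215j   from Y*(Ω₁)=0.04957 - 0.24255j, Y(Ω₂)=-0.14827 - 0.07696j
  term(m=-1) = -0.08135 - 0.17048j   from Y*(Ω₁)=0.28084 + 0.34404j, Y(Ω₂)=-0.41320 - 0.10085j
  term(m=+0) = 0.06608 + 0.00000j   from Y*(Ω₁)=-0.17830 + 0.00000j, Y(Ω₂)=-0.37062 + 0.00000j
  term(m=+1) = -0.08135 + 0.17048j   from Y*(Ω₁)=-0.28084 + 0.34404j, Y(Ω₂)=0.41320 - 0.10085j
  term(m=+2) = -0.02602 - 0.03215j   from Y*(Ω₁)=0.04957 + 0.24255j, Y(Ω₂)=-0.14827 + 0.07696j
  term(m=+3) = 0.00200 - 0.00048j   from Y*(Ω₁)=0.05676 + 0.02977j, Y(Ω₂)=0.02411 - 0.02107j
Σ over m = -0.14465 - 0.00000j; ×(4π/7) → -0.25968 - 0.00000j. Real part: -0.259677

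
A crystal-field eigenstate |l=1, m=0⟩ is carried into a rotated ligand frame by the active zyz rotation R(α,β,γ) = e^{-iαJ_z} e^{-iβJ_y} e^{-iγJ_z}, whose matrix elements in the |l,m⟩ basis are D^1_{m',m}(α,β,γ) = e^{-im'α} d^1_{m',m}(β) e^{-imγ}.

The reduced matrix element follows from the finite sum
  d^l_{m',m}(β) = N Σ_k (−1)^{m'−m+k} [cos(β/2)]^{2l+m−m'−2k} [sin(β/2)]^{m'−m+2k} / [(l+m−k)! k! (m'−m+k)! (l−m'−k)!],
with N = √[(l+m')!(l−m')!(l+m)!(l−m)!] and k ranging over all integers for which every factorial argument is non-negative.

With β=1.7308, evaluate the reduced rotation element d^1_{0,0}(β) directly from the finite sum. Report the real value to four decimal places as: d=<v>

d^1_{0,0}(β=1.7308) via the finite sum:
c=cos(1.730800/2)=0.648336, s=sin(1.730800/2)=0.761355; N=√[1·1·1·1]=1.000000
k∈{0,1} keeps every argument non-negative
  k=0: (−1)^0·1.0000/(1)·0.6483^2·0.7614^0 = +0.420339
  k=1: (−1)^1·1.0000/(1)·0.6483^0·0.7614^2 = -0.579661
d^1_{0,0}(1.7308) = +0.420339 -0.579661 = -0.159322

d=-0.1593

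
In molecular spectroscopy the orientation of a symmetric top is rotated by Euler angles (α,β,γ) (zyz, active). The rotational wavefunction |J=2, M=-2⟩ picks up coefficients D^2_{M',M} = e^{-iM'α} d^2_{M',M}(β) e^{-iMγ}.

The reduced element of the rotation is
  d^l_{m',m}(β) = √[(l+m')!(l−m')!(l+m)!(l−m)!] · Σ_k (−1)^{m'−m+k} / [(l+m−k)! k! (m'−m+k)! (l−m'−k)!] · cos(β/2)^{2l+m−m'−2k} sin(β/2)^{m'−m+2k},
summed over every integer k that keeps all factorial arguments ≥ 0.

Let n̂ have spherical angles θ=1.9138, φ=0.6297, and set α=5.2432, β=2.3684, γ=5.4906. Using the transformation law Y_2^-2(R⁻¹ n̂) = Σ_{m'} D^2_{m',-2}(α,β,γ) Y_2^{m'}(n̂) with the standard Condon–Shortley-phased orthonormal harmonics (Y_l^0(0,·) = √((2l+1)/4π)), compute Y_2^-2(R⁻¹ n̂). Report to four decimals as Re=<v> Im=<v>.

Need the full column D^2_{m',-2} for m'=−2..2 at α=5.2432, β=2.3684, γ=5.4906.
cos(β/2)=0.377038, sin(β/2)=0.926198
d^2_{-2,-2}: single k=0 term ⇒ +0.020209;  D = -0.017502+0.010104i
d^2_{-1,-2}: single k=0 term ⇒ -0.099286;  D = +0.086338+0.049026i
d^2_{0,-2}: single k=0 term ⇒ +0.298713;  D = -0.004294-0.298682i
d^2_{1,-2}: single k=0 term ⇒ -0.599137;  D = -0.512281+0.310699i
d^2_{2,-2}: single k=0 term ⇒ +0.735893;  D = +0.647633+0.349443i
Y_2^{m'}(θ=1.9138,φ=0.6297) and Σ D·Y over m':
  (-0.0175+0.0101i)·(+0.1050-0.3261i)  (+0.0863+0.0490i)·(-0.1978+0.1441i)  (-0.0043-0.2987i)·(-0.2084+0.0000i)  (-0.5123+0.3107i)·(+0.1978+0.1441i)  (+0.6476+0.3494i)·(+0.1050+0.3261i)
Y_2^-2(R⁻¹ n̂) = -0.213842+0.307251i

Re=-0.2138 Im=0.3073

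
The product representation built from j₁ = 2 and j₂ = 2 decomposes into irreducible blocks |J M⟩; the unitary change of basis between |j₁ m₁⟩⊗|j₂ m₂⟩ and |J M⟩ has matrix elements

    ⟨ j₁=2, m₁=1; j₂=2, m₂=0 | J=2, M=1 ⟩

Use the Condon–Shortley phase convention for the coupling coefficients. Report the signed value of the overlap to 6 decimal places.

triangle: 2!*2!*2!/7! = 8/5040
(j±m)!: 3!*1!*2!*2!*3!*1! = 144
prefactor² = (2J+1)*Δ*N² = 8/7
  k=0: +1/(0!*2!*1!*2!*1!*0!) = 1/4
  k=1: −1/(1!*1!*0!*1!*2!*1!) = -1/2
Σ = -1/4  ⇒  CG² = 8/7*(-1/4)² = 1/14
CG = −√(1/14) = -0.267261

-0.267261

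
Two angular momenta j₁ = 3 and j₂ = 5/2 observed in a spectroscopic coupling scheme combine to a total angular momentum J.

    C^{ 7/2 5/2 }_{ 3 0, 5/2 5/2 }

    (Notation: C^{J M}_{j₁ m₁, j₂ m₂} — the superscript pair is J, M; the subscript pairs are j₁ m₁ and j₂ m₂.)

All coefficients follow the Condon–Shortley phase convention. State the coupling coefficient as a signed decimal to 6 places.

+0.617213

√[8·2!4!3!/10! · 3!3!5!0!6!1!] = √(13824/7)
  +(−1)^2/∏(2,0,1,3,3,0)! = 1/72  (running 1/72)
⟨..|..⟩ = √(13824/7)·(1/72) = +0.617213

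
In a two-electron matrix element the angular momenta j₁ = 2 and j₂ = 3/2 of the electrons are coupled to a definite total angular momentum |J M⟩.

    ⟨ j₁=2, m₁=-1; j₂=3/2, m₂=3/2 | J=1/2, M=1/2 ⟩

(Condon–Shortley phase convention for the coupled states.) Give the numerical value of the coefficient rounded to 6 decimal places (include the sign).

j₁+j₂−J=3  J+j₁−j₂=1  J−j₁+j₂=0  j₁+j₂+J+1=5
(j₁±m₁, j₂±m₂, J±M) = (1,3,3,0,1,0)
P² = 18/5
sum k=3..3:
  [3] −1/6 = -1/6
S = -1/6
C² = P²·S² = 1/10 ; C = -0.316228

−√(1/10) = -0.316228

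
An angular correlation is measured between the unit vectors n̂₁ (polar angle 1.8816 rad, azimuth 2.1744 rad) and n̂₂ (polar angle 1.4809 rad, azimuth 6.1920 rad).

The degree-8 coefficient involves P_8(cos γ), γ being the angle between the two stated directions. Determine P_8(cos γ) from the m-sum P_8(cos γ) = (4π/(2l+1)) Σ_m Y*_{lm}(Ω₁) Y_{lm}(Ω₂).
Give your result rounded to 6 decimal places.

0.282788

Addition theorem: P_8(cos γ) = (4π/17) Σ_m Y*_{lm}(Ω₁) Y_{lm}(Ω₂), m = −8…8:
  m=-8: (+0.040430-0.345649i) × (+0.372023+0.332584i) = +0.129998-0.115143i  (running Σ = +0.129998-0.115143i)
  m=-7: (+0.395119-0.209314i) × (+0.144498+0.107203i) = +0.079533+0.012112i  (running Σ = +0.209531-0.103030i)
  m=-6: (+0.100200+0.052169i) × (-0.275829-0.168018i) = -0.018873-0.031225i  (running Σ = +0.190658-0.134256i)
  m=-5: (-0.038298-0.308340i) × (-0.184929-0.090687i) = -0.020880+0.060494i  (running Σ = +0.169778-0.073761i)
  m=-4: (+0.179240-0.159496i) × (+0.247114+0.094355i) = +0.059342-0.022502i  (running Σ = +0.229120-0.096263i)
  m=-3: (-0.203649-0.049839i) × (+0.208326+0.058454i) = -0.039512-0.022287i  (running Σ = +0.189608-0.118550i)
  m=-2: (-0.099044-0.260295i) × (-0.233857-0.043128i) = +0.011936+0.065143i  (running Σ = +0.201545-0.053407i)
  m=-1: (-0.091278+0.132395i) × (-0.219431-0.020064i) = +0.022686-0.027220i  (running Σ = +0.224230-0.080627i)
  m=0: (-0.286781-0.000000i) × (+0.229793+0.000000i) = -0.065900-0.000000i  (running Σ = +0.158330-0.080627i)
  m=1: (+0.091278+0.132395i) × (+0.219431-0.020064i) = +0.022686+0.027220i  (running Σ = +0.181016-0.053407i)
  m=2: (-0.099044+0.260295i) × (-0.233857+0.043128i) = +0.011936-0.065143i  (running Σ = +0.192952-0.118550i)
  m=3: (+0.203649-0.049839i) × (-0.208326+0.058454i) = -0.039512+0.022287i  (running Σ = +0.153440-0.096263i)
  m=4: (+0.179240+0.159496i) × (+0.247114-0.094355i) = +0.059342+0.022502i  (running Σ = +0.212782-0.073761i)
  m=5: (+0.038298-0.308340i) × (+0.184929-0.090687i) = -0.020880-0.060494i  (running Σ = +0.191902-0.134256i)
  m=6: (+0.100200-0.052169i) × (-0.275829+0.168018i) = -0.018873+0.031225i  (running Σ = +0.173029-0.103030i)
  m=7: (-0.395119-0.209314i) × (-0.144498+0.107203i) = +0.079533-0.012112i  (running Σ = +0.252562-0.115143i)
  m=8: (+0.040430+0.345649i) × (+0.372023-0.332584i) = +0.129998+0.115143i  (running Σ = +0.382560+0.000000i)
Accumulated sum +0.382560+0.000000i; after 4π/(2l+1) scaling, +0.282788+0.000000i ⇒ P_8 = 0.282788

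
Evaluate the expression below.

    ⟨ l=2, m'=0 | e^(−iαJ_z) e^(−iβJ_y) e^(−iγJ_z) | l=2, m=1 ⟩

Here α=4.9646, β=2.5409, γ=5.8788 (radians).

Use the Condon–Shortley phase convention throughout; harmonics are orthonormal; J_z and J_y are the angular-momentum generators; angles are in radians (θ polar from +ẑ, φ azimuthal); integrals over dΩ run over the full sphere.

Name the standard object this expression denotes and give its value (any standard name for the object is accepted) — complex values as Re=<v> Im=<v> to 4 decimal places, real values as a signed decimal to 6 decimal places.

This is a Wigner D-matrix element — the rotation-matrix element ⟨l m'| R(α,β,γ) |l m⟩ in the angular-momentum basis.
D^2_{0,1}(4.9646,2.5409,5.8788) = e^{-i·0·4.9646}·d^2_{0,1}(2.5409)·e^{-i·1·5.8788}. Compute d first:
With c≡cos(β/2)=0.295851 and s≡sin(β/2)=0.955234, N=[2·2·6·1]^{1/2}=4.898979
k∈{1,2} keeps every argument non-negative
  k=1: (−1)^0·4.8990/(2)·0.2959^3·0.9552^1 = +0.060591
  k=2: (−1)^1·4.8990/(2)·0.2959^1·0.9552^3 = -0.631652
d^2_{0,1}(2.5409) = +0.060591 -0.631652 = -0.571062
D = (+1.000000+0.000000i)·(-0.571062)·(+0.919344+0.393454i) = -0.525003-0.224686i

Wigner D-matrix element, Re=-0.5250 Im=-0.2247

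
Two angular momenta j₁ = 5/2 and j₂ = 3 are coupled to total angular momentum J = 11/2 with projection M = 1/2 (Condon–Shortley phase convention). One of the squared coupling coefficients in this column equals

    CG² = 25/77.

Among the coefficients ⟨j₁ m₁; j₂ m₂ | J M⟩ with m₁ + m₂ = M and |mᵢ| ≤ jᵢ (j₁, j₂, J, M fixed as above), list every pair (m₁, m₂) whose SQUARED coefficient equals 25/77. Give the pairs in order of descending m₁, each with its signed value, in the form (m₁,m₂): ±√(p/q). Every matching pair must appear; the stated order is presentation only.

(-1/2,1): +√(25/77)

Admissible pairs with m₁+m₂ = M = 1/2: (-5/2,3), (-3/2,2), (-1/2,1), (1/2,0), (3/2,-1), (5/2,-2)
  (m₁,m₂)=(5/2,-2): CG² = 1/77, CG = +√(1/77)
  (m₁,m₂)=(3/2,-1): CG² = 25/154, CG = +√(25/154)
  (m₁,m₂)=(1/2,0): CG² = 100/231, CG = +√(100/231)
  (m₁,m₂)=(-1/2,1): CG² = 25/77, CG = +√(25/77)   ← matches the target
  (m₁,m₂)=(-3/2,2): CG² = 5/77, CG = +√(5/77)
  (m₁,m₂)=(-5/2,3): CG² = 1/462, CG = +√(1/462)
Pairs with CG² = 25/77: (-1/2,1): +√(25/77)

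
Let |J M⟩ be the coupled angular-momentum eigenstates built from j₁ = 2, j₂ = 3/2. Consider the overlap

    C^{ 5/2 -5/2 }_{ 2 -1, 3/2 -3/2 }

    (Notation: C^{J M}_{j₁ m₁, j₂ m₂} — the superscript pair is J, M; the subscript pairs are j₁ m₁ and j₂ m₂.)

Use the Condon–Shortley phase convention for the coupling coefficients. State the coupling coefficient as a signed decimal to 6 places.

+0.654654  (= +√(3/7))

triangle: 1!×3!×2!/7! = 12/5040
(j±m)!: 1!×3!×0!×3!×0!×5! = 4320
prefactor² = (2J+1)×Δ×N² = 432/7
  k=0: +1/(0!×1!×3!×0!×0!×2!) = 1/12
Σ = 1/12  ⇒  CG² = 432/7×(1/12)² = 3/7
CG = +√(3/7) = +0.654654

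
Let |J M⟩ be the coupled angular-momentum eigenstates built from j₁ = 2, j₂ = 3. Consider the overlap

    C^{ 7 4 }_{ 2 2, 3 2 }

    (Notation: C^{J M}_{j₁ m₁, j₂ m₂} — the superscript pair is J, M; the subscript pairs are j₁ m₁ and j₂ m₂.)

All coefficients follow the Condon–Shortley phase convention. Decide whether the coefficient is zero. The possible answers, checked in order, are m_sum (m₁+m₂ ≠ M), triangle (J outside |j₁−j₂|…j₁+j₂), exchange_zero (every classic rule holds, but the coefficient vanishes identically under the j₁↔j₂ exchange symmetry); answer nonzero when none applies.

m-sum: m₁+m₂ = 2+2 = 4, M = 4  ✓
triangle: need |j₁−j₂| ≤ J ≤ j₁+j₂, i.e. J ∈ [1, 5]; J = 7 is outside ✗ ⇒ coefficient is 0

triangle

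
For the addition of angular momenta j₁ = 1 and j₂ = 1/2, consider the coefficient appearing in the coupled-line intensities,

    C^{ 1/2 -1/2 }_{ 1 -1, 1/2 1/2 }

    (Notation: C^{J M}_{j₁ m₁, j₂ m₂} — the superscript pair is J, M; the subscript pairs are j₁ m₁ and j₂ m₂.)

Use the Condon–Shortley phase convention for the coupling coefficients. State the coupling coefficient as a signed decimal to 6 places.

−√(2/3) ≈ -0.816497

√[2·1!1!0!/3! · 0!2!1!0!0!1!] = √(2/3)
  +(−1)^1/∏(1,0,1,0,0,0)! = -1  (running -1)
⟨..|..⟩ = √(2/3)·(-1) = -0.816497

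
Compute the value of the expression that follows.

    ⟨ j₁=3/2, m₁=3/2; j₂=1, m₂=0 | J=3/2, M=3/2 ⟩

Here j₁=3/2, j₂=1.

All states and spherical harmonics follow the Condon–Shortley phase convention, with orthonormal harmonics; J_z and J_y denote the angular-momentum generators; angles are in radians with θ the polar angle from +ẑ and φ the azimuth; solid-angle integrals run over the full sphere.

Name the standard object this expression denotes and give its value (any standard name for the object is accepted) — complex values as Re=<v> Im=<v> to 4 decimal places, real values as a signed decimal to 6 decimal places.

Clebsch–Gordan coefficient, +√(3/5) ≈ +0.774597

This is a Clebsch–Gordan (vector-coupling) coefficient.
√[4·1!2!1!/5! · 3!0!1!1!3!0!] = √(12/5)
  +(−1)^0/∏(0,1,0,1,2,0)! = 1/2  (running 1/2)
⟨..|..⟩ = √(12/5)·(1/2) = +0.774597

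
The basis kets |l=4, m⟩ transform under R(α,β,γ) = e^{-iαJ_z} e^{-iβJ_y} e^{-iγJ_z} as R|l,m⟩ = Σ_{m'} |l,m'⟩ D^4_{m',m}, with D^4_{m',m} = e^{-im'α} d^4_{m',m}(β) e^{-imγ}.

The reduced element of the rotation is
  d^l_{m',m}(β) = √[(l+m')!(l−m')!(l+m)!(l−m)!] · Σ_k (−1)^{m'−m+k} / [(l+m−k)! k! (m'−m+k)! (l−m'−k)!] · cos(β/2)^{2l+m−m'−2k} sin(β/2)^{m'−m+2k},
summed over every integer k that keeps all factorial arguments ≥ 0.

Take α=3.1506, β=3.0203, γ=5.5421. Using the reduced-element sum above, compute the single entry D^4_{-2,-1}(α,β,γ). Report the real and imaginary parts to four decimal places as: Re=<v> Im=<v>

Re=0.0023 Im=-0.0021

Split into d^4_{-2,-1}(β=3.0203) × two z-phases.
c=cos(3.020300/2)=0.060609, s=sin(3.020300/2)=0.998162; N=√[2·720·6·120]=1018.233765
k: max(0,(-1)−(-2))=1 … min(4+(-1),4−(-2))=3
  k=1: (−1)^0·1018.2338/(240)·0.0606^7·0.9982^1 = +0.000000
  k=2: (−1)^1·1018.2338/(48)·0.0606^5·0.9982^3 = -0.000017
  k=3: (−1)^2·1018.2338/(72)·0.0606^3·0.9982^5 = +0.003120
d^4_{-2,-1}(3.0203) = +0.000000 -0.000017 +0.003120 = +0.003103
Attach z-rotation phases: D = e^{-i(-2)(3.1506)}·(+0.003103)·e^{-i(-1)(5.5421)} = +0.002326-0.002053i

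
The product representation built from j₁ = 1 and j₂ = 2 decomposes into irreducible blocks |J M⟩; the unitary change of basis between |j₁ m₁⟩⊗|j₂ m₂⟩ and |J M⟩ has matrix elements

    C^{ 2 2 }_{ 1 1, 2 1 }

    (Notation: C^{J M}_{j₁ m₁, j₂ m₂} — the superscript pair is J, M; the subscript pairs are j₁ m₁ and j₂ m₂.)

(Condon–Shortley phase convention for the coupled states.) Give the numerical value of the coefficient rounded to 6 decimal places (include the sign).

√[5·1!1!3!/6! · 2!0!3!1!4!0!] = √(12)
  +(−1)^0/∏(0,1,0,3,1,0)! = 1/6  (running 1/6)
⟨..|..⟩ = √(12)·(1/6) = +0.577350

+0.577350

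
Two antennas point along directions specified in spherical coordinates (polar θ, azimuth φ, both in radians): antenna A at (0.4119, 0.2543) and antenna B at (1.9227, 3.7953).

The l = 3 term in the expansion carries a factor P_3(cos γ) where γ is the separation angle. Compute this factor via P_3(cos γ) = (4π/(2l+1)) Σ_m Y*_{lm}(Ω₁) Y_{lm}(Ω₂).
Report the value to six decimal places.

0.267539

Term-by-term m-sum for l=3 (normalisation 4π/7 = 1.795196):
  m=-3: Y*=+0.019352+0.018500i  Y=+0.131316+0.319165i  product -0.003363+0.008606i
  m=-2: Y*=+0.131105+0.073094i  Y=-0.080815+0.299707i  product -0.032502+0.033386i
  m=-1: Y*=+0.400542+0.104112i  Y=+0.097767-0.074897i  product +0.046958-0.019821i
  m=+0: Y*=+0.409877-0.000000i  Y=+0.309475+0.000000i  product +0.126847+0.000000i
  m=+1: Y*=-0.400542+0.104112i  Y=-0.097767-0.074897i  product +0.046958+0.019821i
  m=+2: Y*=+0.131105-0.073094i  Y=-0.080815-0.299707i  product -0.032502-0.033386i
  m=+3: Y*=-0.019352+0.018500i  Y=-0.131316+0.319165i  product -0.003363-0.008606i
Total Σ_m = +0.149031+0.000000i. Multiply by 1.795196: +0.267539+0.000000i. P_3(cos γ) = 0.267539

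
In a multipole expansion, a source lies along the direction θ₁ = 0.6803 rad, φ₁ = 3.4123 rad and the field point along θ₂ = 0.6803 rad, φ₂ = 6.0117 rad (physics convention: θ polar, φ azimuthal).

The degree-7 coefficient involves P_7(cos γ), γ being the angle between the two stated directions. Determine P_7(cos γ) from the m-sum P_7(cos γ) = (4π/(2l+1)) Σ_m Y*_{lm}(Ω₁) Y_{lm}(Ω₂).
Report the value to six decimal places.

-0.267069

Expand P_7 via completeness: Σ_{m} conj(Y_{7,m}) at Ω₁ times Y_{7,m} at Ω₂ —
  [-7]  conj(Y_{7,-7})(Ω₁) = (0.006206, -0.018470) ; Y_{7,-7}(Ω₂) = (-0.006306, 0.018436) ; Δ = (0.000301, 0.000231)
  [-6]  conj(Y_{7,-6})(Ω₁) = (-0.004813, 0.089970) ; Y_{7,-6}(Ω₂) = (-0.005233, 0.089946) ; Δ = (-0.008067, -0.000904)
  [-5]  conj(Y_{7,-5})(Ω₁) = (-0.053403, -0.241925) ; Y_{7,-5}(Ω₂) = (0.052462, 0.242131) ; Δ = (0.055776, -0.025622)
  [-4]  conj(Y_{7,-4})(Ω₁) = (0.203347, 0.383111) ; Y_{7,-4}(Ω₂) = (0.202154, 0.383742) ; Δ = (-0.105908, 0.155480)
  [-3]  conj(Y_{7,-3})(Ω₁) = (-0.290580, -0.306541) ; Y_{7,-3}(Ω₂) = (0.289864, 0.307219) ; Δ = (0.009947, -0.178127)
  [-2]  conj(Y_{7,-2})(Ω₁) = (0.030897, 0.018580) ; Y_{7,-2}(Ω₂) = (0.030868, 0.018628) ; Δ = (0.000608, 0.001149)
  [-1]  conj(Y_{7,-1})(Ω₁) = (0.368263, 0.102200) ; Y_{7,-1}(Ω₂) = (-0.368183, -0.102487) ; Δ = (-0.125114, -0.075371)
  [+0]  conj(Y_{7,0})(Ω₁) = (-0.161636, -0.000000) ; Y_{7,0}(Ω₂) = (-0.161636, 0.000000) ; Δ = (0.026126, 0.000000)
  [+1]  conj(Y_{7,1})(Ω₁) = (-0.368263, 0.102200) ; Y_{7,1}(Ω₂) = (0.368183, -0.102487) ; Δ = (-0.125114, 0.075371)
  [+2]  conj(Y_{7,2})(Ω₁) = (0.030897, -0.018580) ; Y_{7,2}(Ω₂) = (0.030868, -0.018628) ; Δ = (0.000608, -0.001149)
  [+3]  conj(Y_{7,3})(Ω₁) = (0.290580, -0.306541) ; Y_{7,3}(Ω₂) = (-0.289864, 0.307219) ; Δ = (0.009947, 0.178127)
  [+4]  conj(Y_{7,4})(Ω₁) = (0.203347, -0.383111) ; Y_{7,4}(Ω₂) = (0.202154, -0.383742) ; Δ = (-0.105908, -0.155480)
  [+5]  conj(Y_{7,5})(Ω₁) = (0.053403, -0.241925) ; Y_{7,5}(Ω₂) = (-0.052462, 0.242131) ; Δ = (0.055776, 0.025622)
  [+6]  conj(Y_{7,6})(Ω₁) = (-0.004813, -0.089970) ; Y_{7,6}(Ω₂) = (-0.005233, -0.089946) ; Δ = (-0.008067, 0.000904)
  [+7]  conj(Y_{7,7})(Ω₁) = (-0.006206, -0.018470) ; Y_{7,7}(Ω₂) = (0.006306, 0.018436) ; Δ = (0.000301, -0.000231)
Total Σ_m = (-0.318790, -0.000000). Multiply by 0.837758: (-0.267069, -0.000000). P_7(cos γ) = -0.267069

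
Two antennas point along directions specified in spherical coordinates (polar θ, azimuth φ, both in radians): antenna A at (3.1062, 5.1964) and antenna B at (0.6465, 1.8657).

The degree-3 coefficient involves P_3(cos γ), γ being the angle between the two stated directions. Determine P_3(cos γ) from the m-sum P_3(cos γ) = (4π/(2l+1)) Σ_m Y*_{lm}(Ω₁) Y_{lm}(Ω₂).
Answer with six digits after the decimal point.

Addition theorem: P_3(cos γ) = (4π/7) Σ_m Y*_{lm}(Ω₁) Y_{lm}(Ω₂), m = −3…3:
  [-3]  conj(Y_{3,-3})(Ω₁) = -0.00002 + 0.00000j ; Y_{3,-3}(Ω₂) = 0.07057 + 0.05778j ; Δ = -0.00000 - 0.00000j
  [-2]  conj(Y_{3,-2})(Ω₁) = 0.00073 + 0.00105j ; Y_{3,-2}(Ω₂) = -0.24601 + 0.16465j ; Δ = -0.00035 - 0.00014j
  [-1]  conj(Y_{3,-1})(Ω₁) = 0.02125 - 0.04043j ; Y_{3,-1}(Ω₂) = -0.12367 - 0.40713j ; Δ = -0.01909 - 0.00365j
  [+0]  conj(Y_{3,0})(Ω₁) = -0.74355 + 0.00000j ; Y_{3,0}(Ω₂) = 0.05528 + 0.00000j ; Δ = -0.04111 + 0.00000j
  [+1]  conj(Y_{3,1})(Ω₁) = -0.02125 - 0.04043j ; Y_{3,1}(Ω₂) = 0.12367 - 0.40713j ; Δ = -0.01909 + 0.00365j
  [+2]  conj(Y_{3,2})(Ω₁) = 0.00073 - 0.00105j ; Y_{3,2}(Ω₂) = -0.24601 - 0.16465j ; Δ = -0.00035 + 0.00014j
  [+3]  conj(Y_{3,3})(Ω₁) = 0.00002 + 0.00000j ; Y_{3,3}(Ω₂) = -0.07057 + 0.05778j ; Δ = -0.00000 + 0.00000j
Accumulated sum -0.07998 + 0.00000j; after 4π/(2l+1) scaling, -0.14359 + 0.00000j ⇒ P_3 = -0.143589

-0.143589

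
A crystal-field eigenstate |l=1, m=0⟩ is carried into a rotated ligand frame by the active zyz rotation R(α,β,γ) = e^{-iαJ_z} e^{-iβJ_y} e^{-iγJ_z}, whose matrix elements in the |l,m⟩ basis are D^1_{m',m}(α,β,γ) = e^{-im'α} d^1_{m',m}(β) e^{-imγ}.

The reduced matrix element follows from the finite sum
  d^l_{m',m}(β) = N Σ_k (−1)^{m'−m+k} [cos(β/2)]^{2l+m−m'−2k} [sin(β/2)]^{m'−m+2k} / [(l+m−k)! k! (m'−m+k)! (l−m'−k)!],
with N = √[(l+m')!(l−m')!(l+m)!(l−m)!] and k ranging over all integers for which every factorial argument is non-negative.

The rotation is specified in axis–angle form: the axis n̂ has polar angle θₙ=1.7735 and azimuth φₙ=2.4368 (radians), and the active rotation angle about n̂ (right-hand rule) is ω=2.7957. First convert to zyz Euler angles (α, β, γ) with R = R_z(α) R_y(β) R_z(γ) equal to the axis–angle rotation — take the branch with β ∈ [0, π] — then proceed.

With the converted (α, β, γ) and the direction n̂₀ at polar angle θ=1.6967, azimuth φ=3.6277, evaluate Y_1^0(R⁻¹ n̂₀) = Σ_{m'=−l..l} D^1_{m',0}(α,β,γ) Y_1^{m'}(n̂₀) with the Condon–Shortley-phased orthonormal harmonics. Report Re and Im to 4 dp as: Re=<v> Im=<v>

Re=-0.1654 Im=0.0000

Axis–angle → zyz. n̂ = (sinθₙcosφₙ, sinθₙsinφₙ, cosθₙ) = (-0.746150, +0.634611, -0.201318), ω = 2.7957.
R = I cosω + sinω [n̂]ₓ + (1−cosω) n̂n̂ᵀ gives
  R = [+0.139732, -0.850731, +0.506687; -0.987240, -0.159163, +0.005021; +0.076374, -0.500923, -0.862115]
β = atan2(√(R₁₃²+R₂₃²), R₃₃) = 2.610226; α = atan2(R₂₃, R₁₃) mod 2π = 0.009909; γ = atan2(R₃₂, −R₃₁) mod 2π = 4.561087
Need the full column D^1_{m',0} for m'=−1..1 at α=0.0099, β=2.6102, γ=4.5611.
cos(β/2)=0.262569, sin(β/2)=0.964913
d^1_{-1,0}: single k=1 term ⇒ +0.358299;  D = +0.358282+0.003550i
d^1_{0,0}: k∈[0..1] ⇒ +0.068942 -0.931058 = -0.862115;  D = -0.862115+0.000000i
d^1_{1,0}: single k=0 term ⇒ -0.358299;  D = -0.358282+0.003550i
Y_1^{m'}(θ=1.6967,φ=3.6277) and Σ D·Y over m':
  (+0.3583+0.0036i)·(-0.3031+0.1601i)  (-0.8621+0.0000i)·(-0.0614+0.0000i)  (-0.3583+0.0036i)·(+0.3031+0.1601i)
Y_1^0(R⁻¹ n̂) = -0.165400+0.000000i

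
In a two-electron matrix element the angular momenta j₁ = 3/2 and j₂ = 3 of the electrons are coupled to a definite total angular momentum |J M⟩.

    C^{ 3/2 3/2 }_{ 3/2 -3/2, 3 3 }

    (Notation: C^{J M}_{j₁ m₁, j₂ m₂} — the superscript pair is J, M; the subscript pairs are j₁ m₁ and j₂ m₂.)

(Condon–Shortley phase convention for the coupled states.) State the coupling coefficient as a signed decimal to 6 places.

j₁+j₂−J=3  J+j₁−j₂=0  J−j₁+j₂=3  j₁+j₂+J+1=7
(j₁±m₁, j₂±m₂, J±M) = (0,3,6,0,3,0)
P² = 5184/7
sum k=3..3:
  [3] −1/36 = -1/36
S = -1/36
C² = P²·S² = 4/7 ; C = -0.755929

−√(4/7) ≈ -0.755929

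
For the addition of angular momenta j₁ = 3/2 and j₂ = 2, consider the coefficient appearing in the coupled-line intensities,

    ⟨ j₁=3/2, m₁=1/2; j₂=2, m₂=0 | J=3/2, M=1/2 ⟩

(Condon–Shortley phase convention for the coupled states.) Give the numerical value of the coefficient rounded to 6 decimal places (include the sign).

−√(1/5) = -0.447214

j₁+j₂−J=2  J+j₁−j₂=1  J−j₁+j₂=2  j₁+j₂+J+1=6
(j₁±m₁, j₂±m₂, J±M) = (2,1,2,2,2,1)
P² = 16/45
sum k=0..1:
  [0] +1/4 = 1/4
  [1] −1/1 = -1
S = -3/4
C² = P²·S² = 1/5 ; C = -0.447214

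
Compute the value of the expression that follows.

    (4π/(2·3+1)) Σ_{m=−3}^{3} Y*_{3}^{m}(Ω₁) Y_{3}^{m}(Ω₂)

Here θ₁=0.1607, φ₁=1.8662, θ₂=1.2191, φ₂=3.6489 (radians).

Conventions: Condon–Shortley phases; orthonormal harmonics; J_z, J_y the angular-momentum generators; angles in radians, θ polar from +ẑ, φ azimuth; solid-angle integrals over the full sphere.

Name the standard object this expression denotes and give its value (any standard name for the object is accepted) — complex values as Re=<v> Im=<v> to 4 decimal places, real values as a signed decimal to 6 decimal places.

This sum is the spherical-harmonic addition theorem: it equals the Legendre polynomial P_l(cos γ) of the angle γ between the two directions.
Addition theorem: P_3(cos γ) = (4π/7) Σ_m Y*_{lm}(Ω₁) Y_{lm}(Ω₂), m = −3…3:
  m=-3: (0.00132 - 0.00108j) × (-0.01686 + 0.34479j) = 0.00035 + 0.00047j  (running Σ = 0.00035 + 0.00047j)
  m=-2: (-0.02145 - 0.01439j) × (0.16381 - 0.26352j) = -0.00731 + 0.00330j  (running Σ = -0.00695 + 0.00377j)
  m=-1: (-0.05829 + 0.19155j) × (0.10783 - 0.05994j) = 0.00520 + 0.02415j  (running Σ = -0.00176 + 0.02792j)
  m=0: (0.68958 + 0.00000j) × (-0.30939 + 0.00000j) = -0.21335 + 0.00000j  (running Σ = -0.21511 + 0.02792j)
  m=1: (0.05829 + 0.19155j) × (-0.10783 - 0.05994j) = 0.00520 - 0.02415j  (running Σ = -0.20991 + 0.00377j)
  m=2: (-0.02145 + 0.01439j) × (0.16381 + 0.26352j) = -0.00731 - 0.00330j  (running Σ = -0.21722 + 0.00047j)
  m=3: (-0.00132 - 0.00108j) × (0.01686 + 0.34479j) = 0.00035 - 0.00047j  (running Σ = -0.21687 + 0.00000j)
Accumulated sum -0.21687 + 0.00000j; after 4π/(2l+1) scaling, -0.38932 + 0.00000j ⇒ P_3 = -0.389316

Legendre polynomial (addition theorem), -0.389316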